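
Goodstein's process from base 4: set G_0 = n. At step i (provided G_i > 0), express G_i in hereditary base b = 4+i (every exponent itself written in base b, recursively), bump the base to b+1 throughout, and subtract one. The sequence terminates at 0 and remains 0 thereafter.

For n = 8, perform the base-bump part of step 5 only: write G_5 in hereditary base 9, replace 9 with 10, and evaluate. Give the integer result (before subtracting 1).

10

step 0: 8 = 2·4; sub 5 for 4: 2·5; = 10; G_1 = 10−1 = 9
step 1: 9 = 5 + 4; sub 6 for 5: 6 + 4; = 10; G_2 = 10−1 = 9
step 2: 9 = 6 + 3; sub 7 for 6: 7 + 3; = 10; G_3 = 10−1 = 9
step 3: 9 = 7 + 2; sub 8 for 7: 8 + 2; = 10; G_4 = 10−1 = 9
step 4: 9 = 8 + 1; sub 9 for 8: 9 + 1; = 10; G_5 = 10−1 = 9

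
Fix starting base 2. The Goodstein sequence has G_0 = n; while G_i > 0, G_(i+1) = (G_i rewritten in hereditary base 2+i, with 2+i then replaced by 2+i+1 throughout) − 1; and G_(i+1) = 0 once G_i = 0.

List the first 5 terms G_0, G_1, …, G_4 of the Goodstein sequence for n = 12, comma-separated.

12, 107, 1065, 15685, 280019

12 —HB2→ 2^(2 + 1) + 2^2 —bump→ 3^(3 + 1) + 3^3 = 108 —(−1)→ 107
107 —HB3→ 3^(3 + 1) + 2·3^2 + 2·3 + 2 —bump→ 4^(4 + 1) + 2·4^2 + 2·4 + 2 = 1066 —(−1)→ 1065
1065 —HB4→ 4^(4 + 1) + 2·4^2 + 2·4 + 1 —bump→ 5^(5 + 1) + 2·5^2 + 2·5 + 1 = 15686 —(−1)→ 15685
15685 —HB5→ 5^(5 + 1) + 2·5^2 + 2·5 —bump→ 6^(6 + 1) + 2·6^2 + 2·6 = 280020 —(−1)→ 280019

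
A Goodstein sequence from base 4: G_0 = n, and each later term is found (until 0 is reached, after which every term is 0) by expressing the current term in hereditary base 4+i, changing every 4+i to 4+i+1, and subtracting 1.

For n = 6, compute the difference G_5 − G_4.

-1

G_0 = 6. HB_4(6) = 4 + 2. Bump = 7. G_1 = 6.
G_1 = 6. HB_5(6) = 5 + 1. Bump = 7. G_2 = 6.
G_2 = 6. HB_6(6) = 6. Bump = 7. G_3 = 6.
G_3 = 6. HB_7(6) = 6. Bump = 6. G_4 = 5.
G_4 = 5. HB_8(5) = 5. Bump = 5. G_5 = 4.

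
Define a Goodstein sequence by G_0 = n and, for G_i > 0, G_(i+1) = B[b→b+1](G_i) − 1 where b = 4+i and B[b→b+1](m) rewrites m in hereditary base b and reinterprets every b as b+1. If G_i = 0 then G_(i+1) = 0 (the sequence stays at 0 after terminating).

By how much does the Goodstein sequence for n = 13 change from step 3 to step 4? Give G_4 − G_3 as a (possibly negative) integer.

i=0: 13 = 3·4 + 1 (b=4); 4→5: 3·5 + 1 = 16; 16−1 = 15
i=1: 15 = 3·5 (b=5); 5→6: 3·6 = 18; 18−1 = 17
i=2: 17 = 2·6 + 5 (b=6); 6→7: 2·7 + 5 = 19; 19−1 = 18
i=3: 18 = 2·7 + 4 (b=7); 7→8: 2·8 + 4 = 20; 20−1 = 19

1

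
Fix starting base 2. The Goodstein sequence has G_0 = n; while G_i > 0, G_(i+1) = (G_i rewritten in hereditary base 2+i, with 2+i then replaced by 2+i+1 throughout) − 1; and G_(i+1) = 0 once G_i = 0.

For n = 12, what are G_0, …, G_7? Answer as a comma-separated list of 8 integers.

12, 107, 1065, 15685, 280019, 5764910, 134217867, 3486784574

G_0=12  [base 2] 2^(2 + 1) + 2^2  →[2↦3]→  3^(3 + 1) + 3^3 = 108  −1 ⇒ G_1=107
G_1=107  [base 3] 3^(3 + 1) + 2·3^2 + 2·3 + 2  →[3↦4]→  4^(4 + 1) + 2·4^2 + 2·4 + 2 = 1066  −1 ⇒ G_2=1065
G_2=1065  [base 4] 4^(4 + 1) + 2·4^2 + 2·4 + 1  →[4↦5]→  5^(5 + 1) + 2·5^2 + 2·5 + 1 = 15686  −1 ⇒ G_3=15685
G_3=15685  [base 5] 5^(5 + 1) + 2·5^2 + 2·5  →[5↦6]→  6^(6 + 1) + 2·6^2 + 2·6 = 280020  −1 ⇒ G_4=280019
G_4=280019  [base 6] 6^(6 + 1) + 2·6^2 + 6 + 5  →[6↦7]→  7^(7 + 1) + 2·7^2 + 7 + 5 = 5764911  −1 ⇒ G_5=5764910
G_5=5764910  [base 7] 7^(7 + 1) + 2·7^2 + 7 + 4  →[7↦8]→  8^(8 + 1) + 2·8^2 + 8 + 4 = 134217868  −1 ⇒ G_6=134217867
G_6=134217867  [base 8] 8^(8 + 1) + 2·8^2 + 8 + 3  →[8↦9]→  9^(9 + 1) + 2·9^2 + 9 + 3 = 3486784575  −1 ⇒ G_7=3486784574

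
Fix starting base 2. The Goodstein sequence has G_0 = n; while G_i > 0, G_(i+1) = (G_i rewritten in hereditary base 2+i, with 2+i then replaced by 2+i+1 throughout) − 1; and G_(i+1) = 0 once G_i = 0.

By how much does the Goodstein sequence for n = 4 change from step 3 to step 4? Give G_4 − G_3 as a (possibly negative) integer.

23

(0) 4|_2 = 2^2 ↦ 3^3|_3 = 27 ⇒ 26
(1) 26|_3 = 2·3^2 + 2·3 + 2 ↦ 2·4^2 + 2·4 + 2|_4 = 42 ⇒ 41
(2) 41|_4 = 2·4^2 + 2·4 + 1 ↦ 2·5^2 + 2·5 + 1|_5 = 61 ⇒ 60
(3) 60|_5 = 2·5^2 + 2·5 ↦ 2·6^2 + 2·6|_6 = 84 ⇒ 83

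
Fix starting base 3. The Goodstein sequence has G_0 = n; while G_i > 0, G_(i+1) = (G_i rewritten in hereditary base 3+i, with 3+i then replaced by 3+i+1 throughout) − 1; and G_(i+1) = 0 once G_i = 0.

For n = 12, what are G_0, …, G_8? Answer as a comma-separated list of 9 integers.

12, 19, 27, 37, 49, 63, 69, 75, 81

[0] 12 ≡ 3^2 + 3 (base 3). Lift 4: 20. −1: 19.
[1] 19 ≡ 4^2 + 3 (base 4). Lift 5: 28. −1: 27.
[2] 27 ≡ 5^2 + 2 (base 5). Lift 6: 38. −1: 37.
[3] 37 ≡ 6^2 + 1 (base 6). Lift 7: 50. −1: 49.
[4] 49 ≡ 7^2 (base 7). Lift 8: 64. −1: 63.
[5] 63 ≡ 7·8 + 7 (base 8). Lift 9: 70. −1: 69.
[6] 69 ≡ 7·9 + 6 (base 9). Lift 10: 76. −1: 75.
[7] 75 ≡ 7·10 + 5 (base 10). Lift 11: 82. −1: 81.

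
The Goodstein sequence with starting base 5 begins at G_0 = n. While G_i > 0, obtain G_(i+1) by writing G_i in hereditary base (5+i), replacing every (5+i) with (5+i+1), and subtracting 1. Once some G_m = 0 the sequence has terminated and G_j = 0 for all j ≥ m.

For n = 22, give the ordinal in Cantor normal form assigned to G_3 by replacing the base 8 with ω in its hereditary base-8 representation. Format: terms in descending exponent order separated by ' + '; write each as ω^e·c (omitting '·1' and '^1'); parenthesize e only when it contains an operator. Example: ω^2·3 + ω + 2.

ω·3 + 7

(0) 22|_5 = 4·5 + 2 ↦ 4·6 + 2|_6 = 26 ⇒ 25
(1) 25|_6 = 4·6 + 1 ↦ 4·7 + 1|_7 = 29 ⇒ 28
(2) 28|_7 = 4·7 ↦ 4·8|_8 = 32 ⇒ 31
(3) 31|_8 = 3·8 + 7 ↦ 3·9 + 7|_9 = 34 ⇒ 33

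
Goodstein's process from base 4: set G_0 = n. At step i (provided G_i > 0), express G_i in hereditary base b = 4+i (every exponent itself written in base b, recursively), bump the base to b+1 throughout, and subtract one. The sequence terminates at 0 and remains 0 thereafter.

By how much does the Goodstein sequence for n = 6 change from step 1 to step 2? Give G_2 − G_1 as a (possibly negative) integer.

0

G_0 = 6. HB_4(6) = 4 + 2. Bump = 7. G_1 = 6.
G_1 = 6. HB_5(6) = 5 + 1. Bump = 7. G_2 = 6.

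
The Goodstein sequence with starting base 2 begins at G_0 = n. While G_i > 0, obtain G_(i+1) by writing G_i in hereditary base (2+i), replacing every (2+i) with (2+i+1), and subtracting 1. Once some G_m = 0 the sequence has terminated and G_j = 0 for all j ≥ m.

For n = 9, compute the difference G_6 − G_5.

47861573

G_0 = 9. HB_2(9) = 2^(2 + 1) + 1. Bump = 82. G_1 = 81.
G_1 = 81. HB_3(81) = 3^(3 + 1). Bump = 1024. G_2 = 1023.
G_2 = 1023. HB_4(1023) = 3·4^4 + 3·4^3 + 3·4^2 + 3·4 + 3. Bump = 9843. G_3 = 9842.
G_3 = 9842. HB_5(9842) = 3·5^5 + 3·5^3 + 3·5^2 + 3·5 + 2. Bump = 140744. G_4 = 140743.
G_4 = 140743. HB_6(140743) = 3·6^6 + 3·6^3 + 3·6^2 + 3·6 + 1. Bump = 2471827. G_5 = 2471826.
G_5 = 2471826. HB_7(2471826) = 3·7^7 + 3·7^3 + 3·7^2 + 3·7. Bump = 50333400. G_6 = 50333399.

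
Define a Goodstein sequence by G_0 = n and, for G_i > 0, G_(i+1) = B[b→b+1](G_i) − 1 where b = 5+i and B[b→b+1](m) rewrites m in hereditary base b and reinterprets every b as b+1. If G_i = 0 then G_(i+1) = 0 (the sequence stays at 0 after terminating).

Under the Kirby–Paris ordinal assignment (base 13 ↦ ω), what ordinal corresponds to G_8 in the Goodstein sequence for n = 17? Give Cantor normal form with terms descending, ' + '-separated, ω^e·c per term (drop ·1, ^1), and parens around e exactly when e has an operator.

ω·2 + 2

base 5: 17 = 3·5 + 2; at 6: 3·6 + 2 = 20; next = 19
base 6: 19 = 3·6 + 1; at 7: 3·7 + 1 = 22; next = 21
base 7: 21 = 3·7; at 8: 3·8 = 24; next = 23
base 8: 23 = 2·8 + 7; at 9: 2·9 + 7 = 25; next = 24
base 9: 24 = 2·9 + 6; at 10: 2·10 + 6 = 26; next = 25
base 10: 25 = 2·10 + 5; at 11: 2·11 + 5 = 27; next = 26
base 11: 26 = 2·11 + 4; at 12: 2·12 + 4 = 28; next = 27
base 12: 27 = 2·12 + 3; at 13: 2·13 + 3 = 29; next = 28
base 13: 28 = 2·13 + 2; at 14: 2·14 + 2 = 30; next = 29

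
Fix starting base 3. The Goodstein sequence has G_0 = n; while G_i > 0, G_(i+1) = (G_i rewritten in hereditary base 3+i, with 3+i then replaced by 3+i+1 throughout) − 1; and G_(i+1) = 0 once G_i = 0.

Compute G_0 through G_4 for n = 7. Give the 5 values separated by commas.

7, 8, 9, 9, 9

step 0: 7 = 2·3 + 1; sub 4 for 3: 2·4 + 1; = 9; G_1 = 9−1 = 8
step 1: 8 = 2·4; sub 5 for 4: 2·5; = 10; G_2 = 10−1 = 9
step 2: 9 = 5 + 4; sub 6 for 5: 6 + 4; = 10; G_3 = 10−1 = 9
step 3: 9 = 6 + 3; sub 7 for 6: 7 + 3; = 10; G_4 = 10−1 = 9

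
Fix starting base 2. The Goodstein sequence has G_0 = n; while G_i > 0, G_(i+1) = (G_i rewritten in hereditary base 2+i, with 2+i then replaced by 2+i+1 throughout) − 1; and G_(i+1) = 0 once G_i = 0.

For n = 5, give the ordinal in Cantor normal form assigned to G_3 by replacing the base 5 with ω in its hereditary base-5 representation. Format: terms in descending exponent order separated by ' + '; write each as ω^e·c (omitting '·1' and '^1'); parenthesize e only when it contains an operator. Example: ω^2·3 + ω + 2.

ω^3·3 + ω^2·3 + ω·3 + 2

G_0 = 5. HB_2(5) = 2^2 + 1. Bump = 28. G_1 = 27.
G_1 = 27. HB_3(27) = 3^3. Bump = 256. G_2 = 255.
G_2 = 255. HB_4(255) = 3·4^3 + 3·4^2 + 3·4 + 3. Bump = 468. G_3 = 467.
G_3 = 467. HB_5(467) = 3·5^3 + 3·5^2 + 3·5 + 2. Bump = 776. G_4 = 775.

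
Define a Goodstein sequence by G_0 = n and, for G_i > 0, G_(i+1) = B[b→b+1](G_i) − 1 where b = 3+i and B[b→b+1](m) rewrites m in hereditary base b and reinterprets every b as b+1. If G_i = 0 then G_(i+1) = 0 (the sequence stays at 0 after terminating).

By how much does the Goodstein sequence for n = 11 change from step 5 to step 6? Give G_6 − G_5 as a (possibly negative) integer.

[0] 11 ≡ 3^2 + 2 (base 3). Lift 4: 18. −1: 17.
[1] 17 ≡ 4^2 + 1 (base 4). Lift 5: 26. −1: 25.
[2] 25 ≡ 5^2 (base 5). Lift 6: 36. −1: 35.
[3] 35 ≡ 5·6 + 5 (base 6). Lift 7: 40. −1: 39.
[4] 39 ≡ 5·7 + 4 (base 7). Lift 8: 44. −1: 43.
[5] 43 ≡ 5·8 + 3 (base 8). Lift 9: 48. −1: 47.

4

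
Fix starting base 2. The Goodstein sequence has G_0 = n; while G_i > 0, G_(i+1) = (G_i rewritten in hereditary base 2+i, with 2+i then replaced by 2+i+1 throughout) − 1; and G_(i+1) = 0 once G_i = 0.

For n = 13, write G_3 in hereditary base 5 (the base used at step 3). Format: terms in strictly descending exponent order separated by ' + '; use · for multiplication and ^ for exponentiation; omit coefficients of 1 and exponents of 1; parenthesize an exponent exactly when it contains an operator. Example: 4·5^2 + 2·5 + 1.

step 0: 13 = 2^(2 + 1) + 2^2 + 1; sub 3 for 2: 3^(3 + 1) + 3^3 + 1; = 109; G_1 = 109−1 = 108
step 1: 108 = 3^(3 + 1) + 3^3; sub 4 for 3: 4^(4 + 1) + 4^4; = 1280; G_2 = 1280−1 = 1279
step 2: 1279 = 4^(4 + 1) + 3·4^3 + 3·4^2 + 3·4 + 3; sub 5 for 4: 5^(5 + 1) + 3·5^3 + 3·5^2 + 3·5 + 3; = 16093; G_3 = 16093−1 = 16092
step 3: 16092 = 5^(5 + 1) + 3·5^3 + 3·5^2 + 3·5 + 2; sub 6 for 5: 6^(6 + 1) + 3·6^3 + 3·6^2 + 3·6 + 2; = 280712; G_4 = 280712−1 = 280711

5^(5 + 1) + 3·5^3 + 3·5^2 + 3·5 + 2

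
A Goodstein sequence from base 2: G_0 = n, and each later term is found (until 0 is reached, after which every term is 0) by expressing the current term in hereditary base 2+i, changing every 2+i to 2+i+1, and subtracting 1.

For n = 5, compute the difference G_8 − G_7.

i=0: 5 = 2^2 + 1 (b=2); 2→3: 3^3 + 1 = 28; 28−1 = 27
i=1: 27 = 3^3 (b=3); 3→4: 4^4 = 256; 256−1 = 255
i=2: 255 = 3·4^3 + 3·4^2 + 3·4 + 3 (b=4); 4→5: 3·5^3 + 3·5^2 + 3·5 + 3 = 468; 468−1 = 467
i=3: 467 = 3·5^3 + 3·5^2 + 3·5 + 2 (b=5); 5→6: 3·6^3 + 3·6^2 + 3·6 + 2 = 776; 776−1 = 775
i=4: 775 = 3·6^3 + 3·6^2 + 3·6 + 1 (b=6); 6→7: 3·7^3 + 3·7^2 + 3·7 + 1 = 1198; 1198−1 = 1197
i=5: 1197 = 3·7^3 + 3·7^2 + 3·7 (b=7); 7→8: 3·8^3 + 3·8^2 + 3·8 = 1752; 1752−1 = 1751
i=6: 1751 = 3·8^3 + 3·8^2 + 2·8 + 7 (b=8); 8→9: 3·9^3 + 3·9^2 + 2·9 + 7 = 2455; 2455−1 = 2454
i=7: 2454 = 3·9^3 + 3·9^2 + 2·9 + 6 (b=9); 9→10: 3·10^3 + 3·10^2 + 2·10 + 6 = 3326; 3326−1 = 3325

871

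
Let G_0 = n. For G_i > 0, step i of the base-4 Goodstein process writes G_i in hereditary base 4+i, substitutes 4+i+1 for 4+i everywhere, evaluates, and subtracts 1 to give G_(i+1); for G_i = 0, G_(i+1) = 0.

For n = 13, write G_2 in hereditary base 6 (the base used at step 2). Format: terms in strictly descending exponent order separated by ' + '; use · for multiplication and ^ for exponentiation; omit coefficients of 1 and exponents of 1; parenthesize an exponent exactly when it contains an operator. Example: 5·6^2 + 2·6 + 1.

13 —HB4→ 3·4 + 1 —bump→ 3·5 + 1 = 16 —(−1)→ 15
15 —HB5→ 3·5 —bump→ 3·6 = 18 —(−1)→ 17
17 —HB6→ 2·6 + 5 —bump→ 2·7 + 5 = 19 —(−1)→ 18

2·6 + 5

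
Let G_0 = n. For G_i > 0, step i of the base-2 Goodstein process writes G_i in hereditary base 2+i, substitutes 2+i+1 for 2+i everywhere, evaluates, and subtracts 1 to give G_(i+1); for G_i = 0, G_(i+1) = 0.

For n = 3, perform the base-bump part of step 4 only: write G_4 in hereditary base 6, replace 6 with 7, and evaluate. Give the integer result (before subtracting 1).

1

(0) 3|_2 = 2 + 1 ↦ 3 + 1|_3 = 4 ⇒ 3
(1) 3|_3 = 3 ↦ 4|_4 = 4 ⇒ 3
(2) 3|_4 = 3 ↦ 3|_5 = 3 ⇒ 2
(3) 2|_5 = 2 ↦ 2|_6 = 2 ⇒ 1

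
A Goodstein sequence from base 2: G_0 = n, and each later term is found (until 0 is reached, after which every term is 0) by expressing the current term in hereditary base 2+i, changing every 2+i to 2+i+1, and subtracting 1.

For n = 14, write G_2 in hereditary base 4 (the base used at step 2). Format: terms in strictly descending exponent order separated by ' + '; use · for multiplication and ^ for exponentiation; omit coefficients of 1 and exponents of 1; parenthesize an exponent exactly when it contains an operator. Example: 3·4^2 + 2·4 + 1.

G_0=14  [base 2] 2^(2 + 1) + 2^2 + 2  →[2↦3]→  3^(3 + 1) + 3^3 + 3 = 111  −1 ⇒ G_1=110
G_1=110  [base 3] 3^(3 + 1) + 3^3 + 2  →[3↦4]→  4^(4 + 1) + 4^4 + 2 = 1282  −1 ⇒ G_2=1281
G_2=1281  [base 4] 4^(4 + 1) + 4^4 + 1  →[4↦5]→  5^(5 + 1) + 5^5 + 1 = 18751  −1 ⇒ G_3=18750

4^(4 + 1) + 4^4 + 1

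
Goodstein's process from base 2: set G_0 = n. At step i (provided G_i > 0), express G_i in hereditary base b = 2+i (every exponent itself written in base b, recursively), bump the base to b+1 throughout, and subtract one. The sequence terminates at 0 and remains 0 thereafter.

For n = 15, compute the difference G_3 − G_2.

17469

15 —HB2→ 2^(2 + 1) + 2^2 + 2 + 1 —bump→ 3^(3 + 1) + 3^3 + 3 + 1 = 112 —(−1)→ 111
111 —HB3→ 3^(3 + 1) + 3^3 + 3 —bump→ 4^(4 + 1) + 4^4 + 4 = 1284 —(−1)→ 1283
1283 —HB4→ 4^(4 + 1) + 4^4 + 3 —bump→ 5^(5 + 1) + 5^5 + 3 = 18753 —(−1)→ 18752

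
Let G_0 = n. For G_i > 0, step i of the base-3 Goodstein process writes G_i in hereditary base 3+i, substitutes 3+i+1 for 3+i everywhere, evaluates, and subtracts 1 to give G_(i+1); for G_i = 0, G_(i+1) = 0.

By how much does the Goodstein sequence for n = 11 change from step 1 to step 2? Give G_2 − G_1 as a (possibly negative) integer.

8

[0] 11 ≡ 3^2 + 2 (base 3). Lift 4: 18. −1: 17.
[1] 17 ≡ 4^2 + 1 (base 4). Lift 5: 26. −1: 25.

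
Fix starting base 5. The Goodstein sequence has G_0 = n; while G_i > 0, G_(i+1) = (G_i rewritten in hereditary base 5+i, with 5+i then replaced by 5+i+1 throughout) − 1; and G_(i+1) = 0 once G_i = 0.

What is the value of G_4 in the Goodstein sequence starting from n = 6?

G_0 = 6. HB_5(6) = 5 + 1. Bump = 7. G_1 = 6.
G_1 = 6. HB_6(6) = 6. Bump = 7. G_2 = 6.
G_2 = 6. HB_7(6) = 6. Bump = 6. G_3 = 5.
G_3 = 5. HB_8(5) = 5. Bump = 5. G_4 = 4.
G_4 = 4. HB_9(4) = 4. Bump = 4. G_5 = 3.

4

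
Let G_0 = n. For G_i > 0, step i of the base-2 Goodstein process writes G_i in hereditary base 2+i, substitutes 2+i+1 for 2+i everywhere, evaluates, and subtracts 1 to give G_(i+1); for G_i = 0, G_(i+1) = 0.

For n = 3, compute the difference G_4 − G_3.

step 0: 3 = 2 + 1; sub 3 for 2: 3 + 1; = 4; G_1 = 4−1 = 3
step 1: 3 = 3; sub 4 for 3: 4; = 4; G_2 = 4−1 = 3
step 2: 3 = 3; sub 5 for 4: 3; = 3; G_3 = 3−1 = 2
step 3: 2 = 2; sub 6 for 5: 2; = 2; G_4 = 2−1 = 1

-1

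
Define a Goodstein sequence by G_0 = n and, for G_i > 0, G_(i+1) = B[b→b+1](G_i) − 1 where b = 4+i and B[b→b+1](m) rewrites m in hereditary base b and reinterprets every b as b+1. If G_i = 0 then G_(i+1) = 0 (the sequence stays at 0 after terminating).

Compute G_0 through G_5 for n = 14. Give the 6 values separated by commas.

14, 16, 18, 20, 21, 22

base 4: 14 = 3·4 + 2; at 5: 3·5 + 2 = 17; next = 16
base 5: 16 = 3·5 + 1; at 6: 3·6 + 1 = 19; next = 18
base 6: 18 = 3·6; at 7: 3·7 = 21; next = 20
base 7: 20 = 2·7 + 6; at 8: 2·8 + 6 = 22; next = 21
base 8: 21 = 2·8 + 5; at 9: 2·9 + 5 = 23; next = 22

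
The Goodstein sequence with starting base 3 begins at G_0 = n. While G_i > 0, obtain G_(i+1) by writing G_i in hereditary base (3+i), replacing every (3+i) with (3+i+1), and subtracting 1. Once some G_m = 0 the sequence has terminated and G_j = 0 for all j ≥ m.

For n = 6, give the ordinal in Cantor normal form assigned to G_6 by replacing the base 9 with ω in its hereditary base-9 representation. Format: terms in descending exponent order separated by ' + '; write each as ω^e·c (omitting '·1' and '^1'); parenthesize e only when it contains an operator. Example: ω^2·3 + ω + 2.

6

[0] 6 ≡ 2·3 (base 3). Lift 4: 8. −1: 7.
[1] 7 ≡ 4 + 3 (base 4). Lift 5: 8. −1: 7.
[2] 7 ≡ 5 + 2 (base 5). Lift 6: 8. −1: 7.
[3] 7 ≡ 6 + 1 (base 6). Lift 7: 8. −1: 7.
[4] 7 ≡ 7 (base 7). Lift 8: 8. −1: 7.
[5] 7 ≡ 7 (base 8). Lift 9: 7. −1: 6.
[6] 6 ≡ 6 (base 9). Lift 10: 6. −1: 5.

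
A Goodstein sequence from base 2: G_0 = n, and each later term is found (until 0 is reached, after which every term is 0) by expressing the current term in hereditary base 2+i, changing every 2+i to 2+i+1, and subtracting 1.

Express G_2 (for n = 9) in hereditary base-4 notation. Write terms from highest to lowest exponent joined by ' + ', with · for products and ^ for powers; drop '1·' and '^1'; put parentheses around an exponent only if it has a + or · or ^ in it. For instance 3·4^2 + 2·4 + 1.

3·4^4 + 3·4^3 + 3·4^2 + 3·4 + 3

base 2: 9 = 2^(2 + 1) + 1; at 3: 3^(3 + 1) + 1 = 82; next = 81
base 3: 81 = 3^(3 + 1); at 4: 4^(4 + 1) = 1024; next = 1023
base 4: 1023 = 3·4^4 + 3·4^3 + 3·4^2 + 3·4 + 3; at 5: 3·5^5 + 3·5^3 + 3·5^2 + 3·5 + 3 = 9843; next = 9842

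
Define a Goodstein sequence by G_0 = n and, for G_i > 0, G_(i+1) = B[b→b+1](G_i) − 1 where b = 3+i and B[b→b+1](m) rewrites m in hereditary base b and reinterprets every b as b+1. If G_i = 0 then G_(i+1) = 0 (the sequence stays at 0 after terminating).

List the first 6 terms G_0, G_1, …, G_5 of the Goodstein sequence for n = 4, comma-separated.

[0] 4 ≡ 3 + 1 (base 3). Lift 4: 5. −1: 4.
[1] 4 ≡ 4 (base 4). Lift 5: 5. −1: 4.
[2] 4 ≡ 4 (base 5). Lift 6: 4. −1: 3.
[3] 3 ≡ 3 (base 6). Lift 7: 3. −1: 2.
[4] 2 ≡ 2 (base 7). Lift 8: 2. −1: 1.

4, 4, 4, 3, 2, 1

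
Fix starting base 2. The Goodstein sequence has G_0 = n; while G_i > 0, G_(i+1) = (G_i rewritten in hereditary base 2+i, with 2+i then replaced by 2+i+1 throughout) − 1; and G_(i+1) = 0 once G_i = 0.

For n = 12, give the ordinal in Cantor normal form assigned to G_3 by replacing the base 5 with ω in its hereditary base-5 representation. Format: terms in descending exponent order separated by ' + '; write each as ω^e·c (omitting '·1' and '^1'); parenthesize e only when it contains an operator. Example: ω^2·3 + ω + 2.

ω^(ω + 1) + ω^2·2 + ω·2

(0) 12|_2 = 2^(2 + 1) + 2^2 ↦ 3^(3 + 1) + 3^3|_3 = 108 ⇒ 107
(1) 107|_3 = 3^(3 + 1) + 2·3^2 + 2·3 + 2 ↦ 4^(4 + 1) + 2·4^2 + 2·4 + 2|_4 = 1066 ⇒ 1065
(2) 1065|_4 = 4^(4 + 1) + 2·4^2 + 2·4 + 1 ↦ 5^(5 + 1) + 2·5^2 + 2·5 + 1|_5 = 15686 ⇒ 15685
(3) 15685|_5 = 5^(5 + 1) + 2·5^2 + 2·5 ↦ 6^(6 + 1) + 2·6^2 + 2·6|_6 = 280020 ⇒ 280019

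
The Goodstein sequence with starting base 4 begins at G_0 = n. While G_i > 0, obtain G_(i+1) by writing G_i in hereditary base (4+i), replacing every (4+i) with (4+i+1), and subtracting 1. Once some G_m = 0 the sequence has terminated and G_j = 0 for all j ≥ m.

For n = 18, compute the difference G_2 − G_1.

G_0=18  [base 4] 4^2 + 2  →[4↦5]→  5^2 + 2 = 27  −1 ⇒ G_1=26
G_1=26  [base 5] 5^2 + 1  →[5↦6]→  6^2 + 1 = 37  −1 ⇒ G_2=36

10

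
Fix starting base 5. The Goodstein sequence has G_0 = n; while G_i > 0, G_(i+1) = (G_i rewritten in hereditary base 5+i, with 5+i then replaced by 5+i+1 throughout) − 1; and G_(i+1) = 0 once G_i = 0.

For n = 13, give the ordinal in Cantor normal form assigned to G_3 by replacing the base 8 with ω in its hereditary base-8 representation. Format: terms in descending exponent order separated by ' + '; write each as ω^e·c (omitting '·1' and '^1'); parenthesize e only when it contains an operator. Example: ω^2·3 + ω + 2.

ω·2

i=0: 13 = 2·5 + 3 (b=5); 5→6: 2·6 + 3 = 15; 15−1 = 14
i=1: 14 = 2·6 + 2 (b=6); 6→7: 2·7 + 2 = 16; 16−1 = 15
i=2: 15 = 2·7 + 1 (b=7); 7→8: 2·8 + 1 = 17; 17−1 = 16
i=3: 16 = 2·8 (b=8); 8→9: 2·9 = 18; 18−1 = 17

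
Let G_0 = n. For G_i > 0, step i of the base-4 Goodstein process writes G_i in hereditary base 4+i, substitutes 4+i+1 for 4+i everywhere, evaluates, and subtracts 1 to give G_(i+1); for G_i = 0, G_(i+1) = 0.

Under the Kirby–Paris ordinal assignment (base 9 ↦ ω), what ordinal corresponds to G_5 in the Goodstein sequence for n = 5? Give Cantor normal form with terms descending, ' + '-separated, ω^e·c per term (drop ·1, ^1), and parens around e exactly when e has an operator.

2

i=0: 5 = 4 + 1 (b=4); 4→5: 5 + 1 = 6; 6−1 = 5
i=1: 5 = 5 (b=5); 5→6: 6 = 6; 6−1 = 5
i=2: 5 = 5 (b=6); 6→7: 5 = 5; 5−1 = 4
i=3: 4 = 4 (b=7); 7→8: 4 = 4; 4−1 = 3
i=4: 3 = 3 (b=8); 8→9: 3 = 3; 3−1 = 2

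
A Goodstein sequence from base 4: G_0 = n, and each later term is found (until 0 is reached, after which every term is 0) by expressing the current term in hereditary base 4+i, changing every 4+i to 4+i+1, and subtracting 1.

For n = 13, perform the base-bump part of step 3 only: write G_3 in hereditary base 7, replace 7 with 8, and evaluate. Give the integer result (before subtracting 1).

step 0: 13 = 3·4 + 1; sub 5 for 4: 3·5 + 1; = 16; G_1 = 16−1 = 15
step 1: 15 = 3·5; sub 6 for 5: 3·6; = 18; G_2 = 18−1 = 17
step 2: 17 = 2·6 + 5; sub 7 for 6: 2·7 + 5; = 19; G_3 = 19−1 = 18

20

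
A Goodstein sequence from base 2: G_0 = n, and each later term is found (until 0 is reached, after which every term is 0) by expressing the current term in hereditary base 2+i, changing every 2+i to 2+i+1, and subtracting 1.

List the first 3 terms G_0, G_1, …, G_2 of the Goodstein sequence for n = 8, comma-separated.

8, 80, 553

G_0=8  [base 2] 2^(2 + 1)  →[2↦3]→  3^(3 + 1) = 81  −1 ⇒ G_1=80
G_1=80  [base 3] 2·3^3 + 2·3^2 + 2·3 + 2  →[3↦4]→  2·4^4 + 2·4^2 + 2·4 + 2 = 554  −1 ⇒ G_2=553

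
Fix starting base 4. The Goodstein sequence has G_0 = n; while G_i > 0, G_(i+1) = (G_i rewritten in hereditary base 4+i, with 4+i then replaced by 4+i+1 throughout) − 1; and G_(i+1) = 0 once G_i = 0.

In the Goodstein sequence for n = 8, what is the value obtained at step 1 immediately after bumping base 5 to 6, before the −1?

base 4: 8 = 2·4; at 5: 2·5 = 10; next = 9
base 5: 9 = 5 + 4; at 6: 6 + 4 = 10; next = 9

10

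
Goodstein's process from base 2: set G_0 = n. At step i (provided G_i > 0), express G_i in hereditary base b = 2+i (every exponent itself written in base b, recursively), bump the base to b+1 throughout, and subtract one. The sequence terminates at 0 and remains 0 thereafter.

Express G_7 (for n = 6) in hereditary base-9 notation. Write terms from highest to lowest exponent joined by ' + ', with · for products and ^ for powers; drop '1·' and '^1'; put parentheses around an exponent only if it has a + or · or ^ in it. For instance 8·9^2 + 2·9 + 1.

G_0=6  [base 2] 2^2 + 2  →[2↦3]→  3^3 + 3 = 30  −1 ⇒ G_1=29
G_1=29  [base 3] 3^3 + 2  →[3↦4]→  4^4 + 2 = 258  −1 ⇒ G_2=257
G_2=257  [base 4] 4^4 + 1  →[4↦5]→  5^5 + 1 = 3126  −1 ⇒ G_3=3125
G_3=3125  [base 5] 5^5  →[5↦6]→  6^6 = 46656  −1 ⇒ G_4=46655
G_4=46655  [base 6] 5·6^5 + 5·6^4 + 5·6^3 + 5·6^2 + 5·6 + 5  →[6↦7]→  5·7^5 + 5·7^4 + 5·7^3 + 5·7^2 + 5·7 + 5 = 98040  −1 ⇒ G_5=98039
G_5=98039  [base 7] 5·7^5 + 5·7^4 + 5·7^3 + 5·7^2 + 5·7 + 4  →[7↦8]→  5·8^5 + 5·8^4 + 5·8^3 + 5·8^2 + 5·8 + 4 = 187244  −1 ⇒ G_6=187243
G_6=187243  [base 8] 5·8^5 + 5·8^4 + 5·8^3 + 5·8^2 + 5·8 + 3  →[8↦9]→  5·9^5 + 5·9^4 + 5·9^3 + 5·9^2 + 5·9 + 3 = 332148  −1 ⇒ G_7=332147
G_7=332147  [base 9] 5·9^5 + 5·9^4 + 5·9^3 + 5·9^2 + 5·9 + 2  →[9↦10]→  5·10^5 + 5·10^4 + 5·10^3 + 5·10^2 + 5·10 + 2 = 555552  −1 ⇒ G_8=555551

5·9^5 + 5·9^4 + 5·9^3 + 5·9^2 + 5·9 + 2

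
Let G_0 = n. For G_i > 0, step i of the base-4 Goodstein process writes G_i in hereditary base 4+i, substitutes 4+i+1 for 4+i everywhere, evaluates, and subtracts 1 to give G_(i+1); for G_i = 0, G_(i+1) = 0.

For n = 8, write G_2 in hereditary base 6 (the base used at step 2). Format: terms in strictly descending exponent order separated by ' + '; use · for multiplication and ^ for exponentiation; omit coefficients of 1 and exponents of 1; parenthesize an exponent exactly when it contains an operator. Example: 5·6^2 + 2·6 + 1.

i=0: 8 = 2·4 (b=4); 4→5: 2·5 = 10; 10−1 = 9
i=1: 9 = 5 + 4 (b=5); 5→6: 6 + 4 = 10; 10−1 = 9
i=2: 9 = 6 + 3 (b=6); 6→7: 7 + 3 = 10; 10−1 = 9

6 + 3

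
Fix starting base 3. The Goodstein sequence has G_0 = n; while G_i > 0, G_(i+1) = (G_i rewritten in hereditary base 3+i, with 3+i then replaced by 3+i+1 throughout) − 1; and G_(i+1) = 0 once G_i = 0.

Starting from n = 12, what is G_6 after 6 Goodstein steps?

69

G_0=12  [base 3] 3^2 + 3  →[3↦4]→  4^2 + 4 = 20  −1 ⇒ G_1=19
G_1=19  [base 4] 4^2 + 3  →[4↦5]→  5^2 + 3 = 28  −1 ⇒ G_2=27
G_2=27  [base 5] 5^2 + 2  →[5↦6]→  6^2 + 2 = 38  −1 ⇒ G_3=37
G_3=37  [base 6] 6^2 + 1  →[6↦7]→  7^2 + 1 = 50  −1 ⇒ G_4=49
G_4=49  [base 7] 7^2  →[7↦8]→  8^2 = 64  −1 ⇒ G_5=63
G_5=63  [base 8] 7·8 + 7  →[8↦9]→  7·9 + 7 = 70  −1 ⇒ G_6=69
G_6=69  [base 9] 7·9 + 6  →[9↦10]→  7·10 + 6 = 76  −1 ⇒ G_7=75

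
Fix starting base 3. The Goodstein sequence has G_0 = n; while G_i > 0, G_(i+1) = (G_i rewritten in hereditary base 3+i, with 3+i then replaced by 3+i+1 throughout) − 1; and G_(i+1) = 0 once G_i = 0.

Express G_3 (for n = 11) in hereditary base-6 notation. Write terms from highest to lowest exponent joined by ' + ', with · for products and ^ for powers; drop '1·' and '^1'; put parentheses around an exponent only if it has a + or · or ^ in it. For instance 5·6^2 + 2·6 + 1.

G_0=11  [base 3] 3^2 + 2  →[3↦4]→  4^2 + 2 = 18  −1 ⇒ G_1=17
G_1=17  [base 4] 4^2 + 1  →[4↦5]→  5^2 + 1 = 26  −1 ⇒ G_2=25
G_2=25  [base 5] 5^2  →[5↦6]→  6^2 = 36  −1 ⇒ G_3=35
G_3=35  [base 6] 5·6 + 5  →[6↦7]→  5·7 + 5 = 40  −1 ⇒ G_4=39

5·6 + 5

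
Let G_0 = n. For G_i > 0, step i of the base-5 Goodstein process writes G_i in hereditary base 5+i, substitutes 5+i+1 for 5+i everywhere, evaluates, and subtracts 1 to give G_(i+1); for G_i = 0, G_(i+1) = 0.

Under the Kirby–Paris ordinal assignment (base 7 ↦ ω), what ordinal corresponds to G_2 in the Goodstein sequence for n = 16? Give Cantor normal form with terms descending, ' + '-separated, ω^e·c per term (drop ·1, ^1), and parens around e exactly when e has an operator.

step 0: 16 = 3·5 + 1; sub 6 for 5: 3·6 + 1; = 19; G_1 = 19−1 = 18
step 1: 18 = 3·6; sub 7 for 6: 3·7; = 21; G_2 = 21−1 = 20
step 2: 20 = 2·7 + 6; sub 8 for 7: 2·8 + 6; = 22; G_3 = 22−1 = 21

ω·2 + 6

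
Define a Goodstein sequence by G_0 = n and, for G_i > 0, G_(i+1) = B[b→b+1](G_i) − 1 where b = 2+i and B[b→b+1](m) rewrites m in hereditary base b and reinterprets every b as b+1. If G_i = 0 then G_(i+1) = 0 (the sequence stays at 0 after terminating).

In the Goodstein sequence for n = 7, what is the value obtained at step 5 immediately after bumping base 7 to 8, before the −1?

16777216

G_0 = 7. HB_2(7) = 2^2 + 2 + 1. Bump = 31. G_1 = 30.
G_1 = 30. HB_3(30) = 3^3 + 3. Bump = 260. G_2 = 259.
G_2 = 259. HB_4(259) = 4^4 + 3. Bump = 3128. G_3 = 3127.
G_3 = 3127. HB_5(3127) = 5^5 + 2. Bump = 46658. G_4 = 46657.
G_4 = 46657. HB_6(46657) = 6^6 + 1. Bump = 823544. G_5 = 823543.
G_5 = 823543. HB_7(823543) = 7^7. Bump = 16777216. G_6 = 16777215.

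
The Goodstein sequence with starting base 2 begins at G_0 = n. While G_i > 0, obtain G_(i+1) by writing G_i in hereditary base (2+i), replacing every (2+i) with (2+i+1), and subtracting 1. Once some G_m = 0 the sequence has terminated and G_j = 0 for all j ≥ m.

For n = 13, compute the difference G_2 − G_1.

1171

base 2: 13 = 2^(2 + 1) + 2^2 + 1; at 3: 3^(3 + 1) + 3^3 + 1 = 109; next = 108
base 3: 108 = 3^(3 + 1) + 3^3; at 4: 4^(4 + 1) + 4^4 = 1280; next = 1279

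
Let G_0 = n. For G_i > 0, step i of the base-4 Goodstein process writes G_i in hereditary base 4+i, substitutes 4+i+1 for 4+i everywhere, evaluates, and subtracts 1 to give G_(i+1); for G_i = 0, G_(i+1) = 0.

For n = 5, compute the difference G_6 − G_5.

-1

[0] 5 ≡ 4 + 1 (base 4). Lift 5: 6. −1: 5.
[1] 5 ≡ 5 (base 5). Lift 6: 6. −1: 5.
[2] 5 ≡ 5 (base 6). Lift 7: 5. −1: 4.
[3] 4 ≡ 4 (base 7). Lift 8: 4. −1: 3.
[4] 3 ≡ 3 (base 8). Lift 9: 3. −1: 2.
[5] 2 ≡ 2 (base 9). Lift 10: 2. −1: 1.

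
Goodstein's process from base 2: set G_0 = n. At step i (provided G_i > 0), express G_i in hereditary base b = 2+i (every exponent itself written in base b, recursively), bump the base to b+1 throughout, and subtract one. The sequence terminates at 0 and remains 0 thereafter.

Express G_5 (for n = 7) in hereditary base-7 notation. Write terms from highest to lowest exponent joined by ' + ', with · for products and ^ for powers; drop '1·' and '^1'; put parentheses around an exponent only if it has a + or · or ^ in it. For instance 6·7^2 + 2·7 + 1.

7^7

[0] 7 ≡ 2^2 + 2 + 1 (base 2). Lift 3: 31. −1: 30.
[1] 30 ≡ 3^3 + 3 (base 3). Lift 4: 260. −1: 259.
[2] 259 ≡ 4^4 + 3 (base 4). Lift 5: 3128. −1: 3127.
[3] 3127 ≡ 5^5 + 2 (base 5). Lift 6: 46658. −1: 46657.
[4] 46657 ≡ 6^6 + 1 (base 6). Lift 7: 823544. −1: 823543.
[5] 823543 ≡ 7^7 (base 7). Lift 8: 16777216. −1: 16777215.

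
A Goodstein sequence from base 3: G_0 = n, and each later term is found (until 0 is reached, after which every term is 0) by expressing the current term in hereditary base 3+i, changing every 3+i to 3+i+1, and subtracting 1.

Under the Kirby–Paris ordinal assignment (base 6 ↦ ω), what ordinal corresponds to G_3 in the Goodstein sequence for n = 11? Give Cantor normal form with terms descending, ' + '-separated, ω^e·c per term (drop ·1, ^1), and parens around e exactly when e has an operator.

ω·5 + 5

11 —HB3→ 3^2 + 2 —bump→ 4^2 + 2 = 18 —(−1)→ 17
17 —HB4→ 4^2 + 1 —bump→ 5^2 + 1 = 26 —(−1)→ 25
25 —HB5→ 5^2 —bump→ 6^2 = 36 —(−1)→ 35
35 —HB6→ 5·6 + 5 —bump→ 5·7 + 5 = 40 —(−1)→ 39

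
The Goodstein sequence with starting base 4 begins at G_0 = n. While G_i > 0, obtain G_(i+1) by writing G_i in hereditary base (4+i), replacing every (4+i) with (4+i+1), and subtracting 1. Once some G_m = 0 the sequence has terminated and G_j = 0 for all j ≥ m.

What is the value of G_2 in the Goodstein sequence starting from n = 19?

37

[0] 19 ≡ 4^2 + 3 (base 4). Lift 5: 28. −1: 27.
[1] 27 ≡ 5^2 + 2 (base 5). Lift 6: 38. −1: 37.
[2] 37 ≡ 6^2 + 1 (base 6). Lift 7: 50. −1: 49.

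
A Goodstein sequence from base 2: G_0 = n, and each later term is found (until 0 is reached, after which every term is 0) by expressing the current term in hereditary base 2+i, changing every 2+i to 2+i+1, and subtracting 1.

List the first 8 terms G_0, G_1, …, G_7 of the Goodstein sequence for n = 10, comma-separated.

10, 83, 1025, 15625, 279935, 4215754, 84073323, 1937434592

10 —HB2→ 2^(2 + 1) + 2 —bump→ 3^(3 + 1) + 3 = 84 —(−1)→ 83
83 —HB3→ 3^(3 + 1) + 2 —bump→ 4^(4 + 1) + 2 = 1026 —(−1)→ 1025
1025 —HB4→ 4^(4 + 1) + 1 —bump→ 5^(5 + 1) + 1 = 15626 —(−1)→ 15625
15625 —HB5→ 5^(5 + 1) —bump→ 6^(6 + 1) = 279936 —(−1)→ 279935
279935 —HB6→ 5·6^6 + 5·6^5 + 5·6^4 + 5·6^3 + 5·6^2 + 5·6 + 5 —bump→ 5·7^7 + 5·7^5 + 5·7^4 + 5·7^3 + 5·7^2 + 5·7 + 5 = 4215755 —(−1)→ 4215754
4215754 —HB7→ 5·7^7 + 5·7^5 + 5·7^4 + 5·7^3 + 5·7^2 + 5·7 + 4 —bump→ 5·8^8 + 5·8^5 + 5·8^4 + 5·8^3 + 5·8^2 + 5·8 + 4 = 84073324 —(−1)→ 84073323
84073323 —HB8→ 5·8^8 + 5·8^5 + 5·8^4 + 5·8^3 + 5·8^2 + 5·8 + 3 —bump→ 5·9^9 + 5·9^5 + 5·9^4 + 5·9^3 + 5·9^2 + 5·9 + 3 = 1937434593 —(−1)→ 1937434592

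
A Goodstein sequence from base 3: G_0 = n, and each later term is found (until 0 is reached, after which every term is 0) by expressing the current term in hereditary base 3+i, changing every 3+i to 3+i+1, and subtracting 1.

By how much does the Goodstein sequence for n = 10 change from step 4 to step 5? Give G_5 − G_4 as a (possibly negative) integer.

(0) 10|_3 = 3^2 + 1 ↦ 4^2 + 1|_4 = 17 ⇒ 16
(1) 16|_4 = 4^2 ↦ 5^2|_5 = 25 ⇒ 24
(2) 24|_5 = 4·5 + 4 ↦ 4·6 + 4|_6 = 28 ⇒ 27
(3) 27|_6 = 4·6 + 3 ↦ 4·7 + 3|_7 = 31 ⇒ 30
(4) 30|_7 = 4·7 + 2 ↦ 4·8 + 2|_8 = 34 ⇒ 33

3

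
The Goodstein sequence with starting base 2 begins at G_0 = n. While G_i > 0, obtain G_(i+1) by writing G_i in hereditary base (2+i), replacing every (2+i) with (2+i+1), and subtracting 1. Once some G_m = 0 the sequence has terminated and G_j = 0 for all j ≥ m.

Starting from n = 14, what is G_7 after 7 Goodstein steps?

G_0=14  [base 2] 2^(2 + 1) + 2^2 + 2  →[2↦3]→  3^(3 + 1) + 3^3 + 3 = 111  −1 ⇒ G_1=110
G_1=110  [base 3] 3^(3 + 1) + 3^3 + 2  →[3↦4]→  4^(4 + 1) + 4^4 + 2 = 1282  −1 ⇒ G_2=1281
G_2=1281  [base 4] 4^(4 + 1) + 4^4 + 1  →[4↦5]→  5^(5 + 1) + 5^5 + 1 = 18751  −1 ⇒ G_3=18750
G_3=18750  [base 5] 5^(5 + 1) + 5^5  →[5↦6]→  6^(6 + 1) + 6^6 = 326592  −1 ⇒ G_4=326591
G_4=326591  [base 6] 6^(6 + 1) + 5·6^5 + 5·6^4 + 5·6^3 + 5·6^2 + 5·6 + 5  →[6↦7]→  7^(7 + 1) + 5·7^5 + 5·7^4 + 5·7^3 + 5·7^2 + 5·7 + 5 = 5862841  −1 ⇒ G_5=5862840
G_5=5862840  [base 7] 7^(7 + 1) + 5·7^5 + 5·7^4 + 5·7^3 + 5·7^2 + 5·7 + 4  →[7↦8]→  8^(8 + 1) + 5·8^5 + 5·8^4 + 5·8^3 + 5·8^2 + 5·8 + 4 = 134404972  −1 ⇒ G_6=134404971
G_6=134404971  [base 8] 8^(8 + 1) + 5·8^5 + 5·8^4 + 5·8^3 + 5·8^2 + 5·8 + 3  →[8↦9]→  9^(9 + 1) + 5·9^5 + 5·9^4 + 5·9^3 + 5·9^2 + 5·9 + 3 = 3487116549  −1 ⇒ G_7=3487116548
G_7=3487116548  [base 9] 9^(9 + 1) + 5·9^5 + 5·9^4 + 5·9^3 + 5·9^2 + 5·9 + 2  →[9↦10]→  10^(10 + 1) + 5·10^5 + 5·10^4 + 5·10^3 + 5·10^2 + 5·10 + 2 = 100000555552  −1 ⇒ G_8=100000555551

3487116548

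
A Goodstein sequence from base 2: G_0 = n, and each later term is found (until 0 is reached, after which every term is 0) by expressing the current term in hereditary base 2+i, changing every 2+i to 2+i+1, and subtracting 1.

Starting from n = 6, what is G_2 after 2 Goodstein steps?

i=0: 6 = 2^2 + 2 (b=2); 2→3: 3^3 + 3 = 30; 30−1 = 29
i=1: 29 = 3^3 + 2 (b=3); 3→4: 4^4 + 2 = 258; 258−1 = 257
i=2: 257 = 4^4 + 1 (b=4); 4→5: 5^5 + 1 = 3126; 3126−1 = 3125

257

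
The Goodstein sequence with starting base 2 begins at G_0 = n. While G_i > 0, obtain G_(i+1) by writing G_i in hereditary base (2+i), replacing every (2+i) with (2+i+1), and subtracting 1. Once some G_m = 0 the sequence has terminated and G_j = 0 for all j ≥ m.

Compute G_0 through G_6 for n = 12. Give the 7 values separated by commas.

G_0=12  [base 2] 2^(2 + 1) + 2^2  →[2↦3]→  3^(3 + 1) + 3^3 = 108  −1 ⇒ G_1=107
G_1=107  [base 3] 3^(3 + 1) + 2·3^2 + 2·3 + 2  →[3↦4]→  4^(4 + 1) + 2·4^2 + 2·4 + 2 = 1066  −1 ⇒ G_2=1065
G_2=1065  [base 4] 4^(4 + 1) + 2·4^2 + 2·4 + 1  →[4↦5]→  5^(5 + 1) + 2·5^2 + 2·5 + 1 = 15686  −1 ⇒ G_3=15685
G_3=15685  [base 5] 5^(5 + 1) + 2·5^2 + 2·5  →[5↦6]→  6^(6 + 1) + 2·6^2 + 2·6 = 280020  −1 ⇒ G_4=280019
G_4=280019  [base 6] 6^(6 + 1) + 2·6^2 + 6 + 5  →[6↦7]→  7^(7 + 1) + 2·7^2 + 7 + 5 = 5764911  −1 ⇒ G_5=5764910
G_5=5764910  [base 7] 7^(7 + 1) + 2·7^2 + 7 + 4  →[7↦8]→  8^(8 + 1) + 2·8^2 + 8 + 4 = 134217868  −1 ⇒ G_6=134217867

12, 107, 1065, 15685, 280019, 5764910, 134217867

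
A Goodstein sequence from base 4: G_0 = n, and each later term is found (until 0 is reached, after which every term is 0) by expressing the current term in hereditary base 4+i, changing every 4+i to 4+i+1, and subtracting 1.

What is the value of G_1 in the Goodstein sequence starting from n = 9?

10

G_0=9  [base 4] 2·4 + 1  →[4↦5]→  2·5 + 1 = 11  −1 ⇒ G_1=10
G_1=10  [base 5] 2·5  →[5↦6]→  2·6 = 12  −1 ⇒ G_2=11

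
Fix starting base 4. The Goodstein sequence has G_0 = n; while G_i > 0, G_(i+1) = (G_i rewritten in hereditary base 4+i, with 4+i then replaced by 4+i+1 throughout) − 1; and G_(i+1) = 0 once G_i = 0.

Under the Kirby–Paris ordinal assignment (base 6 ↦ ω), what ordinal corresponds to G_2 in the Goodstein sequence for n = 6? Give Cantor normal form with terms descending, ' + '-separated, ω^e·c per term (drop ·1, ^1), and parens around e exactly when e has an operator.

ω

base 4: 6 = 4 + 2; at 5: 5 + 2 = 7; next = 6
base 5: 6 = 5 + 1; at 6: 6 + 1 = 7; next = 6
base 6: 6 = 6; at 7: 7 = 7; next = 6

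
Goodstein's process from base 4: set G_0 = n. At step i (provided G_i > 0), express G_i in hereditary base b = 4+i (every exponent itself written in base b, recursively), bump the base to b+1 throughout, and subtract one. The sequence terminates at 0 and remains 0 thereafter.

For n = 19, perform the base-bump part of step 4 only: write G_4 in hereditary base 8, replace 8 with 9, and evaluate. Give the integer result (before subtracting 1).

19 —HB4→ 4^2 + 3 —bump→ 5^2 + 3 = 28 —(−1)→ 27
27 —HB5→ 5^2 + 2 —bump→ 6^2 + 2 = 38 —(−1)→ 37
37 —HB6→ 6^2 + 1 —bump→ 7^2 + 1 = 50 —(−1)→ 49
49 —HB7→ 7^2 —bump→ 8^2 = 64 —(−1)→ 63

70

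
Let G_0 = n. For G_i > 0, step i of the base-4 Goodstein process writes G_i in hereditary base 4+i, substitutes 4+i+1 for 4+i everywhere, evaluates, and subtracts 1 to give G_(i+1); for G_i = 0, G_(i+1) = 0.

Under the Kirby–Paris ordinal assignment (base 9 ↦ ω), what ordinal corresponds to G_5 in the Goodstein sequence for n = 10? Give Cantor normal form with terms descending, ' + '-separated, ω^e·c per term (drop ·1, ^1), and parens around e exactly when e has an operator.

ω + 4

i=0: 10 = 2·4 + 2 (b=4); 4→5: 2·5 + 2 = 12; 12−1 = 11
i=1: 11 = 2·5 + 1 (b=5); 5→6: 2·6 + 1 = 13; 13−1 = 12
i=2: 12 = 2·6 (b=6); 6→7: 2·7 = 14; 14−1 = 13
i=3: 13 = 7 + 6 (b=7); 7→8: 8 + 6 = 14; 14−1 = 13
i=4: 13 = 8 + 5 (b=8); 8→9: 9 + 5 = 14; 14−1 = 13
i=5: 13 = 9 + 4 (b=9); 9→10: 10 + 4 = 14; 14−1 = 13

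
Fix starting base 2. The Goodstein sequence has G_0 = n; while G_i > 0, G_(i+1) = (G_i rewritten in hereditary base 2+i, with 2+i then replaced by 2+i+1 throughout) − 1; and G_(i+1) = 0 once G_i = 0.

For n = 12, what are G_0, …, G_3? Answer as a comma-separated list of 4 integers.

G_0=12  [base 2] 2^(2 + 1) + 2^2  →[2↦3]→  3^(3 + 1) + 3^3 = 108  −1 ⇒ G_1=107
G_1=107  [base 3] 3^(3 + 1) + 2·3^2 + 2·3 + 2  →[3↦4]→  4^(4 + 1) + 2·4^2 + 2·4 + 2 = 1066  −1 ⇒ G_2=1065
G_2=1065  [base 4] 4^(4 + 1) + 2·4^2 + 2·4 + 1  →[4↦5]→  5^(5 + 1) + 2·5^2 + 2·5 + 1 = 15686  −1 ⇒ G_3=15685

12, 107, 1065, 15685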